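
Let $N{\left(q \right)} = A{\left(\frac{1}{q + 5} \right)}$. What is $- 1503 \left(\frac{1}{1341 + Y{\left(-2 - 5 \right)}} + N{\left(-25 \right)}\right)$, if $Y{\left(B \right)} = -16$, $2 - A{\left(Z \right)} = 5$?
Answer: $\frac{5972922}{1325} \approx 4507.9$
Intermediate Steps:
$A{\left(Z \right)} = -3$ ($A{\left(Z \right)} = 2 - 5 = -3$)
$N{\left(q \right)} = -3$
$- 1503 \left(\frac{1}{1341 + Y{\left(-2 - 5 \right)}} + N{\left(-25 \right)}\right) = - 1503 \left(\frac{1}{1341 - 16} - 3\right) = - 1503 \left(\frac{1}{1325} - 3\right) = \left(-1503\right) \left(- \frac{3974}{1325}\right) = \frac{5972922}{1325}$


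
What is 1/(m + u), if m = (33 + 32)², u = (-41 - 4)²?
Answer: 1/6250 ≈ 0.00016000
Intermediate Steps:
u = 2025 (u = (-45)² = 2025)
m = 4225 (m = 65² = 4225)
1/(m + u) = 1/(4225 + 2025) = 1/6250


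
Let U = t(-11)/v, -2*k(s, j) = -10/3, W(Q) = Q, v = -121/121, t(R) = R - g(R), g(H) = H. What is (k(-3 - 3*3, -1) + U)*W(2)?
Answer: 10/3 ≈ 3.3333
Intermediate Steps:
t(R) = 0 (t(R) = R - R = 0)
v = -1 (v = -121*1/121 = -1)
k(s, j) = 5/3 (k(s, j) = -(-5)/3 = -1/2*(-10/3) = 5/3)
U = 0 (U = 0/(-1) = 0*(-1) = 0)
(k(-3 - 3*3, -1) + U)*W(2) = (5/3 + 0)*2 = (5/3)*2 = 10/3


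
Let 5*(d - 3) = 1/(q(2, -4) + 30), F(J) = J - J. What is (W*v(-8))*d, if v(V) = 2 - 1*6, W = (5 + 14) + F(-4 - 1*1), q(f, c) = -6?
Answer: -6859/30 ≈ -228.63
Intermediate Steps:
F(J) = 0
W = 19 (W = (5 + 14) + 0 = 19 + 0 = 19)
v(V) = -4 (v(V) = 2 - 6 = -4)
d = 361/120 (d = 3 + 1/(5*(-6 + 30)) = 3 + (⅕)/24 = 3 + (⅕)*(1/24) = 3 + 1/120 = 361/120 ≈ 3.0083)
(W*v(-8))*d = (19*(-4))*(361/120) = -76*361/120 = -6859/30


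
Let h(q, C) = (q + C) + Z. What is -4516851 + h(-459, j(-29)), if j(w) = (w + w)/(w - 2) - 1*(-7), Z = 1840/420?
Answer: -2940760183/651 ≈ -4.5173e+6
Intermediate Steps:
Z = 92/21 (Z = 1840*(1/420) = 92/21 ≈ 4.3810)
j(w) = 7 + 2*w/(-2 + w) (j(w) = (2*w)/(-2 + w) + 7 = 2*w/(-2 + w) + 7 = 7 + 2*w/(-2 + w))
h(q, C) = 92/21 + C + q (h(q, C) = (q + C) + 92/21 = (C + q) + 92/21 = 92/21 + C + q)
-4516851 + h(-459, j(-29)) = -4516851 + (92/21 + (-14 + 9*(-29))/(-2 - 29) - 459) = -4516851 + (92/21 + (-14 - 261)/(-31) - 459) = -4516851 + (92/21 - 1/31*(-275) - 459) = -4516851 + (92/21 + 275/31 - 459) = -4516851 - 290182/651 = -2940760183/651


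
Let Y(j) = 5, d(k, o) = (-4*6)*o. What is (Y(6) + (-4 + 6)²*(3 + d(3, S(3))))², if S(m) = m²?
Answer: 717409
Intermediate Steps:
d(k, o) = -24*o
(Y(6) + (-4 + 6)²*(3 + d(3, S(3))))² = (5 + (-4 + 6)²*(3 - 24*3²))² = (5 + 2²*(3 - 24*9))² = (5 + 4*(3 - 216))² = (5 + 4*(-213))² = (5 - 852)² = (-847)² = 717409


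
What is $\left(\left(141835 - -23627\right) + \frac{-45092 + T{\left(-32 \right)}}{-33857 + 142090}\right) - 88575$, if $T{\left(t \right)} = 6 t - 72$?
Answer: $\frac{8321665315}{108233} \approx 76887.0$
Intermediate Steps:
$T{\left(t \right)} = -72 + 6 t$
$\left(\left(141835 - -23627\right) + \frac{-45092 + T{\left(-32 \right)}}{-33857 + 142090}\right) - 88575 = \left(\left(141835 - -23627\right) + \frac{-45092 + \left(-72 + 6 \left(-32\right)\right)}{-33857 + 142090}\right) - 88575 = \left(\left(141835 + 23627\right) + \frac{-45092 - 264}{108233}\right) - 88575 = \left(165462 + \left(-45092 - 264\right) \frac{1}{108233}\right) - 88575 = \left(165462 - \frac{45356}{108233}\right) - 88575 = \frac{17908403290}{108233} - 88575 = \frac{8321665315}{108233}$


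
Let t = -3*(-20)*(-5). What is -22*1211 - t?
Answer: -26342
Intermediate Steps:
t = -300 (t = 60*(-5) = -300)
-22*1211 - t = -22*1211 - 1*(-300) = -26642 + 300 = -26342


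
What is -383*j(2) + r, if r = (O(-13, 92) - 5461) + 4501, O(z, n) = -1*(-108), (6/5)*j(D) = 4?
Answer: -6386/3 ≈ -2128.7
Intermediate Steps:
j(D) = 10/3 (j(D) = (⅚)*4 = 10/3)
O(z, n) = 108
r = -852 (r = (108 - 5461) + 4501 = -5353 + 4501 = -852)
-383*j(2) + r = -383*10/3 - 852 = -3830/3 - 852 = -6386/3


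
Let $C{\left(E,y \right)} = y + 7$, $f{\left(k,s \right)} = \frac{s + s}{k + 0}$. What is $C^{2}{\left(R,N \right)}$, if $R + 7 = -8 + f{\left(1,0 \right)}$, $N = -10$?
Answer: $9$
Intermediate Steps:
$f{\left(k,s \right)} = \frac{2 s}{k}$
$R = -15$ ($R = -7 - \left(8 + \frac{0}{1}\right) = -7 - \left(8 + 0 \cdot 1\right) = -7 + \left(-8 + 0\right) = -7 - 8 = -15$)
$C{\left(E,y \right)} = 7 + y$
$C^{2}{\left(R,N \right)} = \left(7 - 10\right)^{2} = \left(-3\right)^{2} = 9$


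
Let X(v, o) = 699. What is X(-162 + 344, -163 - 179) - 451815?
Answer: -451116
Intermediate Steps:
X(-162 + 344, -163 - 179) - 451815 = 699 - 451815 = -451116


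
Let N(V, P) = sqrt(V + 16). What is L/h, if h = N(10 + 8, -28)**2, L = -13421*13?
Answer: -174473/34 ≈ -5131.6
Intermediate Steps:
L = -174473
N(V, P) = sqrt(16 + V)
h = 34 (h = (sqrt(16 + (10 + 8)))**2 = (sqrt(16 + 18))**2 = (sqrt(34))**2 = 34)
L/h = -174473/34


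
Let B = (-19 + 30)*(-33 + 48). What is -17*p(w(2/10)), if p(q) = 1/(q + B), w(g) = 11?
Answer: -17/176 ≈ -0.096591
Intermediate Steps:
B = 165 (B = 11*15 = 165)
p(q) = 1/(165 + q) (p(q) = 1/(q + 165) = 1/(165 + q))
-17*p(w(2/10)) = -17/(165 + 11) = -17/176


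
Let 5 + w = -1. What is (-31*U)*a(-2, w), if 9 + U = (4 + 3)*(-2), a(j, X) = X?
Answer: -4278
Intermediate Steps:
w = -6 (w = -5 - 1 = -6)
U = -23 (U = -9 + (4 + 3)*(-2) = -9 + 7*(-2) = -9 - 14 = -23)
(-31*U)*a(-2, w) = -31*(-23)*(-6) = 713*(-6) = -4278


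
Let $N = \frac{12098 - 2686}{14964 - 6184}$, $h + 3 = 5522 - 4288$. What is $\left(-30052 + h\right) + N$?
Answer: $- \frac{63259742}{2195} \approx -28820.0$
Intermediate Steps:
$h = 1231$ ($h = -3 + \left(5522 - 4288\right) = -3 + 1234 = 1231$)
$N = \frac{2353}{2195}$ ($N = \frac{9412}{8780} = 9412 \cdot \frac{1}{8780} = \frac{2353}{2195} \approx 1.072$)
$\left(-30052 + h\right) + N = \left(-30052 + 1231\right) + \frac{2353}{2195} = -28821 + \frac{2353}{2195} = - \frac{63259742}{2195}$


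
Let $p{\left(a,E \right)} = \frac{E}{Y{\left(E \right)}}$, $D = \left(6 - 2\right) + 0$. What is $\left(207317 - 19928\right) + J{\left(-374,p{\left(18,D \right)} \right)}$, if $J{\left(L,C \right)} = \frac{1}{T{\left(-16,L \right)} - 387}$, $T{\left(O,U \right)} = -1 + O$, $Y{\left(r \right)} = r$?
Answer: $\frac{75705155}{404} \approx 1.8739 \cdot 10^{5}$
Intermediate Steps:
$D = 4$ ($D = 4 + 0 = 4$)
$p{\left(a,E \right)} = 1$ ($p{\left(a,E \right)} = \frac{E}{E} = 1$)
$J{\left(L,C \right)} = - \frac{1}{404}$ ($J{\left(L,C \right)} = \frac{1}{\left(-1 - 16\right) - 387} = \frac{1}{-17 - 387} = \frac{1}{-404} = - \frac{1}{404}$)
$\left(207317 - 19928\right) + J{\left(-374,p{\left(18,D \right)} \right)} = \left(207317 - 19928\right) - \frac{1}{404} = 187389 - \frac{1}{404} = \frac{75705155}{404}$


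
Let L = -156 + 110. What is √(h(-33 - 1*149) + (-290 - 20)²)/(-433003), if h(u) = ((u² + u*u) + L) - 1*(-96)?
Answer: -√162398/433003 ≈ -0.00093068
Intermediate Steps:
L = -46
h(u) = 50 + 2*u² (h(u) = ((u² + u*u) - 46) - 1*(-96) = ((u² + u²) - 46) + 96 = (2*u² - 46) + 96 = (-46 + 2*u²) + 96 = 50 + 2*u²)
√(h(-33 - 1*149) + (-290 - 20)²)/(-433003) = √((50 + 2*(-33 - 1*149)²) + (-290 - 20)²)/(-433003) = √((50 + 2*(-33 - 149)²) + (-310)²)*(-1/433003) = √((50 + 2*(-182)²) + 96100)*(-1/433003) = √((50 + 2*33124) + 96100)*(-1/433003) = √((50 + 66248) + 96100)*(-1/433003) = √(66298 + 96100)*(-1/433003) = √162398*(-1/433003) = -√162398/433003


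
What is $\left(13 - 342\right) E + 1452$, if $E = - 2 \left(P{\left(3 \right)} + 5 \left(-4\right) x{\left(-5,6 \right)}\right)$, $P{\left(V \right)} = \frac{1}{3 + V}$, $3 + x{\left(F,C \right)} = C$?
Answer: $- \frac{113755}{3} \approx -37918.0$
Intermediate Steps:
$x{\left(F,C \right)} = -3 + C$
$E = \frac{359}{3}$ ($E = - 2 \left(\frac{1}{3 + 3} + 5 \left(-4\right) \left(-3 + 6\right)\right) = - 2 \left(\frac{1}{6} - 60\right) = \left(-2\right) \left(- \frac{359}{6}\right) = \frac{359}{3} \approx 119.67$)
$\left(13 - 342\right) E + 1452 = \left(13 - 342\right) \frac{359}{3} + 1452 = \left(-329\right) \frac{359}{3} + 1452 = - \frac{118111}{3} + 1452 = - \frac{113755}{3}$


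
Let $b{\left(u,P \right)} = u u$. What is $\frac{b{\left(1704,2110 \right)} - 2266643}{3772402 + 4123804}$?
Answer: $\frac{636973}{7896206} \approx 0.080668$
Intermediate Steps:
$b{\left(u,P \right)} = u^{2}$
$\frac{b{\left(1704,2110 \right)} - 2266643}{3772402 + 4123804} = \frac{1704^{2} - 2266643}{3772402 + 4123804} = \frac{2903616 - 2266643}{7896206} = 636973 \cdot \frac{1}{7896206} = \frac{636973}{7896206}$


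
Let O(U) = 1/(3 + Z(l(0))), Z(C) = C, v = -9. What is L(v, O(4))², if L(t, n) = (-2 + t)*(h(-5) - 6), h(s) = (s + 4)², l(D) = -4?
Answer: 3025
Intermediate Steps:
h(s) = (4 + s)²
O(U) = -1 (O(U) = 1/(3 - 4) = 1/(-1) = -1)
L(t, n) = 10 - 5*t (L(t, n) = (-2 + t)*((4 - 5)² - 6) = (-2 + t)*((-1)² - 6) = (-2 + t)*(1 - 6) = (-2 + t)*(-5) = 10 - 5*t)
L(v, O(4))² = (10 - 5*(-9))² = (10 + 45)² = 55² = 3025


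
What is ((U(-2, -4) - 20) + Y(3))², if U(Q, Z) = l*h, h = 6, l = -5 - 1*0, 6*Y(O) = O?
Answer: 9801/4 ≈ 2450.3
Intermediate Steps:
Y(O) = O/6
l = -5 (l = -5 + 0 = -5)
U(Q, Z) = -30 (U(Q, Z) = -5*6 = -30)
((U(-2, -4) - 20) + Y(3))² = ((-30 - 20) + (⅙)*3)² = (-50 + ½)² = (-99/2)² = 9801/4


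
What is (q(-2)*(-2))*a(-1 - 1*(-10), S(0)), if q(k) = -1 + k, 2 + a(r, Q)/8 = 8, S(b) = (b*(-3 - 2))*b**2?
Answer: 288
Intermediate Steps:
S(b) = -5*b**3 (S(b) = (b*(-5))*b**2 = (-5*b)*b**2 = -5*b**3)
a(r, Q) = 48 (a(r, Q) = -16 + 8*8 = -16 + 64 = 48)
(q(-2)*(-2))*a(-1 - 1*(-10), S(0)) = ((-1 - 2)*(-2))*48 = -3*(-2)*48 = 6*48 = 288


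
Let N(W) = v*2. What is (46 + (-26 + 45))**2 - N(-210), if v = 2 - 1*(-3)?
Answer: 4215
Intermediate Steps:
v = 5 (v = 2 + 3 = 5)
N(W) = 10 (N(W) = 5*2 = 10)
(46 + (-26 + 45))**2 - N(-210) = (46 + (-26 + 45))**2 - 1*10 = (46 + 19)**2 - 10 = 65**2 - 10 = 4225 - 10 = 4215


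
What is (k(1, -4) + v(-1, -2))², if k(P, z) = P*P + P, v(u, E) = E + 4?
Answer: 16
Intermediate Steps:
v(u, E) = 4 + E
k(P, z) = P + P² (k(P, z) = P² + P = P + P²)
(k(1, -4) + v(-1, -2))² = (1*(1 + 1) + (4 - 2))² = (1*2 + 2)² = (2 + 2)² = 4² = 16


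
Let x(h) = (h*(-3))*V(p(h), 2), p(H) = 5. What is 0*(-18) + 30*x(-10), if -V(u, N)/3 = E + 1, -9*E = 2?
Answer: -2100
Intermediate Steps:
E = -2/9 (E = -1/9*2 = -2/9 ≈ -0.22222)
V(u, N) = -7/3 (V(u, N) = -3*(-2/9 + 1) = -3*7/9 = -7/3)
x(h) = 7*h (x(h) = (h*(-3))*(-7/3) = -3*h*(-7/3) = 7*h)
0*(-18) + 30*x(-10) = 0*(-18) + 30*(7*(-10)) = 0 + 30*(-70) = 0 - 2100 = -2100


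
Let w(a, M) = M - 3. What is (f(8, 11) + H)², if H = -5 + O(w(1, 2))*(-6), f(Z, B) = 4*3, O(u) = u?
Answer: 169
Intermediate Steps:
w(a, M) = -3 + M
f(Z, B) = 12
H = 1 (H = -5 + (-3 + 2)*(-6) = -5 - 1*(-6) = -5 + 6 = 1)
(f(8, 11) + H)² = (12 + 1)² = 13² = 169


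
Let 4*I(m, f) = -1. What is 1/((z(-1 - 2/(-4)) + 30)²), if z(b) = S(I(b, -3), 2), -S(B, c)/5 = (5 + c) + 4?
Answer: 1/625 ≈ 0.0016000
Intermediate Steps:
I(m, f) = -¼ (I(m, f) = (¼)*(-1) = -¼)
S(B, c) = -45 - 5*c (S(B, c) = -5*((5 + c) + 4) = -5*(9 + c) = -45 - 5*c)
z(b) = -55 (z(b) = -45 - 5*2 = -45 - 10 = -55)
1/((z(-1 - 2/(-4)) + 30)²) = 1/((-55 + 30)²) = 1/((-25)²) = 1/625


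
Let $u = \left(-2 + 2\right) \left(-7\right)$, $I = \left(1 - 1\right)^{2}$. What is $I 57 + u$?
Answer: $0$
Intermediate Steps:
$I = 0$ ($I = 0^{2} = 0$)
$u = 0$ ($u = 0 \left(-7\right) = 0$)
$I 57 + u = 0 \cdot 57 + 0 = 0 + 0 = 0$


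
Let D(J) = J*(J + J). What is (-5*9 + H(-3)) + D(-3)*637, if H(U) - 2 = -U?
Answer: 11426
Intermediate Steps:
H(U) = 2 - U
D(J) = 2*J**2 (D(J) = J*(2*J) = 2*J**2)
(-5*9 + H(-3)) + D(-3)*637 = (-5*9 + (2 - 1*(-3))) + (2*(-3)**2)*637 = (-45 + (2 + 3)) + (2*9)*637 = (-45 + 5) + 18*637 = -40 + 11466 = 11426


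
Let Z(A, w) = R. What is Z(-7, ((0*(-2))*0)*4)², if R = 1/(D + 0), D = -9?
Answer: 1/81 ≈ 0.012346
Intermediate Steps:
R = -⅑ (R = 1/(-9 + 0) = 1/(-9) = -⅑ ≈ -0.11111)
Z(A, w) = -⅑
Z(-7, ((0*(-2))*0)*4)² = (-⅑)² = 1/81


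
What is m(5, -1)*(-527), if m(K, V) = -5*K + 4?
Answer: 11067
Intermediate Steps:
m(K, V) = 4 - 5*K
m(5, -1)*(-527) = (4 - 5*5)*(-527) = (4 - 25)*(-527) = -21*(-527) = 11067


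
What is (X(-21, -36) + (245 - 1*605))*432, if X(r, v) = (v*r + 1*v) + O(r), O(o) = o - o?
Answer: 155520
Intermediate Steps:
O(o) = 0
X(r, v) = v + r*v (X(r, v) = (v*r + 1*v) + 0 = (r*v + v) + 0 = (v + r*v) + 0 = v + r*v)
(X(-21, -36) + (245 - 1*605))*432 = (-36*(1 - 21) + (245 - 1*605))*432 = (-36*(-20) + (245 - 605))*432 = (720 - 360)*432 = 360*432 = 155520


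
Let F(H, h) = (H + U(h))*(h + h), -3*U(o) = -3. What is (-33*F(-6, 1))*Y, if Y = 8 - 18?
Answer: -3300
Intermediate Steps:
U(o) = 1 (U(o) = -1/3*(-3) = 1)
Y = -10
F(H, h) = 2*h*(1 + H) (F(H, h) = (H + 1)*(h + h) = (1 + H)*(2*h) = 2*h*(1 + H))
(-33*F(-6, 1))*Y = -66*(1 - 6)*(-10) = -66*(-5)*(-10) = -33*(-10)*(-10) = 330*(-10) = -3300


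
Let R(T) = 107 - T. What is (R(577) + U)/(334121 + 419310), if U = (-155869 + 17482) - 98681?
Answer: -33934/107633 ≈ -0.31528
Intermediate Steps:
U = -237068 (U = -138387 - 98681 = -237068)
(R(577) + U)/(334121 + 419310) = ((107 - 1*577) - 237068)/(334121 + 419310) = ((107 - 577) - 237068)/753431 = (-470 - 237068)*(1/753431) = -237538*1/753431 = -33934/107633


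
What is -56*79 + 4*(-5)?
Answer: -4444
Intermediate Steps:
-56*79 + 4*(-5) = -4424 - 20 = -4444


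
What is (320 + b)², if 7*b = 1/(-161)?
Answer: 130060488321/1270129 ≈ 1.0240e+5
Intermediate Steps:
b = -1/1127 (b = (⅐)/(-161) = (⅐)*(-1/161) = -1/1127 ≈ -0.00088731)
(320 + b)² = (320 - 1/1127)² = (360639/1127)² = 130060488321/1270129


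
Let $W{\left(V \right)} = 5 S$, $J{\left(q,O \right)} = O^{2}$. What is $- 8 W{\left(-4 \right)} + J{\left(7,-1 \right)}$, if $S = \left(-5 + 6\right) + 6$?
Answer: $-279$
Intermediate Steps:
$S = 7$ ($S = 1 + 6 = 7$)
$W{\left(V \right)} = 35$ ($W{\left(V \right)} = 5 \cdot 7 = 35$)
$- 8 W{\left(-4 \right)} + J{\left(7,-1 \right)} = \left(-8\right) 35 + \left(-1\right)^{2} = -280 + 1 = -279$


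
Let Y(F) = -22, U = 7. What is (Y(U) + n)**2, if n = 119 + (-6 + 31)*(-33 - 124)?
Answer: 14653584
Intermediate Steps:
n = -3806 (n = 119 + 25*(-157) = 119 - 3925 = -3806)
(Y(U) + n)**2 = (-22 - 3806)**2 = (-3828)**2 = 14653584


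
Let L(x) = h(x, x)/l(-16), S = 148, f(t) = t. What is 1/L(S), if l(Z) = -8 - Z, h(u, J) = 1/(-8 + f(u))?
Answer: 1120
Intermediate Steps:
h(u, J) = 1/(-8 + u)
L(x) = 1/(8*(-8 + x)) (L(x) = 1/((-8 + x)*(-8 - 1*(-16))) = 1/((-8 + x)*(-8 + 16)) = 1/((-8 + x)*8) = (1/8)/(-8 + x) = 1/(8*(-8 + x)))
1/L(S) = 1/(1/(8*(-8 + 148))) = 1/((1/8)/140) = 1/((1/8)*(1/140)) = 1/(1/1120) = 1120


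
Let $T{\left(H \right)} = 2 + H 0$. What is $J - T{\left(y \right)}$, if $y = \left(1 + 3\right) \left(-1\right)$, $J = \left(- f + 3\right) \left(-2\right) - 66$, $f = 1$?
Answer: $-72$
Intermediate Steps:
$J = -70$ ($J = \left(\left(-1\right) 1 + 3\right) \left(-2\right) - 66 = \left(-1 + 3\right) \left(-2\right) - 66 = 2 \left(-2\right) - 66 = -4 - 66 = -70$)
$y = -4$ ($y = 4 \left(-1\right) = -4$)
$T{\left(H \right)} = 2$ ($T{\left(H \right)} = 2 + 0 = 2$)
$J - T{\left(y \right)} = -70 - 2 = -72$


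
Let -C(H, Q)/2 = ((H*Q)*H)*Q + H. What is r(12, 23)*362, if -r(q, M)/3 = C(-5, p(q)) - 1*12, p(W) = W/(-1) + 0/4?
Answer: 7821372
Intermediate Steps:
p(W) = -W (p(W) = W*(-1) + 0*(¼) = -W + 0 = -W)
C(H, Q) = -2*H - 2*H²*Q² (C(H, Q) = -2*(((H*Q)*H)*Q + H) = -2*((Q*H²)*Q + H) = -2*(H²*Q² + H) = -2*(H + H²*Q²) = -2*H - 2*H²*Q²)
r(q, M) = 6 + 150*q² (r(q, M) = -3*(-2*(-5)*(1 - 5*q²) - 1*12) = -3*(-2*(-5)*(1 - 5*q²) - 12) = -3*((10 - 50*q²) - 12) = -3*(-2 - 50*q²) = 6 + 150*q²)
r(12, 23)*362 = (6 + 150*12²)*362 = (6 + 150*144)*362 = (6 + 21600)*362 = 21606*362 = 7821372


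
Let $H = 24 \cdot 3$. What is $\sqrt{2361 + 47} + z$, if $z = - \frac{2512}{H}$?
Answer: $- \frac{314}{9} + 2 \sqrt{602} \approx 14.182$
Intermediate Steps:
$H = 72$
$z = - \frac{314}{9}$ ($z = - \frac{2512}{72} = \left(-2512\right) \frac{1}{72} = - \frac{314}{9} \approx -34.889$)
$\sqrt{2361 + 47} + z = \sqrt{2361 + 47} - \frac{314}{9} = \sqrt{2408} - \frac{314}{9} = 2 \sqrt{602} - \frac{314}{9} = - \frac{314}{9} + 2 \sqrt{602}$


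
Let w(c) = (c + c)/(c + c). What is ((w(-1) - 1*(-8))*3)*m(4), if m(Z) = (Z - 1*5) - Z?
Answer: -135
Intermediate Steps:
w(c) = 1 (w(c) = (2*c)/((2*c)) = (2*c)*(1/(2*c)) = 1)
m(Z) = -5 (m(Z) = (Z - 5) - Z = (-5 + Z) - Z = -5)
((w(-1) - 1*(-8))*3)*m(4) = ((1 - 1*(-8))*3)*(-5) = ((1 + 8)*3)*(-5) = (9*3)*(-5) = 27*(-5) = -135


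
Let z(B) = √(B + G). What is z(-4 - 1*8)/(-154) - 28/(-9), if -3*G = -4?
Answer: 28/9 - 2*I*√6/231 ≈ 3.1111 - 0.021208*I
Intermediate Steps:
G = 4/3 (G = -⅓*(-4) = 4/3 ≈ 1.3333)
z(B) = √(4/3 + B) (z(B) = √(B + 4/3) = √(4/3 + B))
z(-4 - 1*8)/(-154) - 28/(-9) = (√(12 + 9*(-4 - 1*8))/3)/(-154) - 28/(-9) = (√(12 + 9*(-4 - 8))/3)*(-1/154) - 28*(-⅑) = (√(12 + 9*(-12))/3)*(-1/154) + 28/9 = (√(12 - 108)/3)*(-1/154) + 28/9 = (√(-96)/3)*(-1/154) + 28/9 = ((4*I*√6)/3)*(-1/154) + 28/9 = (4*I*√6/3)*(-1/154) + 28/9 = -2*I*√6/231 + 28/9 = 28/9 - 2*I*√6/231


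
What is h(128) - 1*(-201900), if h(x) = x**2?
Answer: 218284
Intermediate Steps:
h(128) - 1*(-201900) = 128**2 - 1*(-201900) = 16384 + 201900 = 218284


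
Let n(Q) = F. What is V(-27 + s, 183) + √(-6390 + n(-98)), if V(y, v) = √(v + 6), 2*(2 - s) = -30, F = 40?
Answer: 3*√21 + 5*I*√254 ≈ 13.748 + 79.687*I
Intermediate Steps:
s = 17 (s = 2 - ½*(-30) = 2 + 15 = 17)
n(Q) = 40
V(y, v) = √(6 + v)
V(-27 + s, 183) + √(-6390 + n(-98)) = √(6 + 183) + √(-6390 + 40) = √189 + √(-6350) = 3*√21 + 5*I*√254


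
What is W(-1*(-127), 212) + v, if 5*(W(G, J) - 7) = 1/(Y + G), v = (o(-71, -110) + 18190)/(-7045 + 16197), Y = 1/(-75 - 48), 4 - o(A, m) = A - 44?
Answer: 146237659/16244800 ≈ 9.0021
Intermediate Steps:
o(A, m) = 48 - A (o(A, m) = 4 - (A - 44) = 4 - (-44 + A) = 4 + (44 - A) = 48 - A)
Y = -1/123 (Y = 1/(-123) = -1/123 ≈ -0.0081301)
v = 18309/9152 (v = ((48 - 1*(-71)) + 18190)/(-7045 + 16197) = ((48 + 71) + 18190)/9152 = (119 + 18190)*(1/9152) = 18309*(1/9152) = 18309/9152 ≈ 2.0005)
W(G, J) = 7 + 1/(5*(-1/123 + G))
W(-1*(-127), 212) + v = (88 + 4305*(-1*(-127)))/(5*(-1 + 123*(-1*(-127)))) + 18309/9152 = (88 + 4305*127)/(5*(-1 + 123*127)) + 18309/9152 = (88 + 546735)/(5*(-1 + 15621)) + 18309/9152 = (1/5)*546823/15620 + 18309/9152 = (1/5)*(1/15620)*546823 + 18309/9152 = 546823/78100 + 18309/9152 = 146237659/16244800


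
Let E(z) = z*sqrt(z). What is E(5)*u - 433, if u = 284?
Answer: -433 + 1420*sqrt(5) ≈ 2742.2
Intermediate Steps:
E(z) = z**(3/2)
E(5)*u - 433 = 5**(3/2)*284 - 433 = (5*sqrt(5))*284 - 433 = 1420*sqrt(5) - 433 = -433 + 1420*sqrt(5)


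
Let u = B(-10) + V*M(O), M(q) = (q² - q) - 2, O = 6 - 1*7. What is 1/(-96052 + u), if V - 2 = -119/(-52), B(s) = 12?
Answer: -1/96040 ≈ -1.0412e-5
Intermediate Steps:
O = -1 (O = 6 - 7 = -1)
V = 223/52 (V = 2 - 119/(-52) = 2 - 119*(-1/52) = 2 + 119/52 = 223/52 ≈ 4.2885)
M(q) = -2 + q² - q
u = 12 (u = 12 + 223*(-2 + (-1)² - 1*(-1))/52 = 12 + 223*(-2 + 1 + 1)/52 = 12 + (223/52)*0 = 12 + 0 = 12)
1/(-96052 + u) = 1/(-96052 + 12) = 1/(-96040) = -1/96040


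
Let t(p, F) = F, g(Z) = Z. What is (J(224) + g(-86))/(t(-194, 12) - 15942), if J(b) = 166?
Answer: -8/1593 ≈ -0.0050220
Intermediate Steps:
(J(224) + g(-86))/(t(-194, 12) - 15942) = (166 - 86)/(12 - 15942) = 80/(-15930) = 80*(-1/15930) = -8/1593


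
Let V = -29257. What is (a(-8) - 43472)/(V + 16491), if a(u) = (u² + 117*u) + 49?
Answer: 44295/12766 ≈ 3.4698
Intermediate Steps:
a(u) = 49 + u² + 117*u
(a(-8) - 43472)/(V + 16491) = ((49 + (-8)² + 117*(-8)) - 43472)/(-29257 + 16491) = ((49 + 64 - 936) - 43472)/(-12766) = (-823 - 43472)*(-1/12766) = -44295*(-1/12766) = 44295/12766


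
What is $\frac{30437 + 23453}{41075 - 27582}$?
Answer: $\frac{53890}{13493} \approx 3.9939$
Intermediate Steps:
$\frac{30437 + 23453}{41075 - 27582} = \frac{53890}{13493}$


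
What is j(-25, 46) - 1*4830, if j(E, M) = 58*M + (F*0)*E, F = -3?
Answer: -2162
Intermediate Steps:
j(E, M) = 58*M (j(E, M) = 58*M + (-3*0)*E = 58*M + 0*E = 58*M + 0 = 58*M)
j(-25, 46) - 1*4830 = 58*46 - 1*4830 = 2668 - 4830 = -2162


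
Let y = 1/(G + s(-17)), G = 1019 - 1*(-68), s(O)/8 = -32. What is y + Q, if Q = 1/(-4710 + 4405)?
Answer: -526/253455 ≈ -0.0020753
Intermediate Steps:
s(O) = -256 (s(O) = 8*(-32) = -256)
G = 1087 (G = 1019 + 68 = 1087)
y = 1/831 (y = 1/(1087 - 256) = 1/831 ≈ 0.0012034)
Q = -1/305 (Q = 1/(-305) = -1/305 ≈ -0.0032787)
y + Q = 1/831 - 1/305 = -526/253455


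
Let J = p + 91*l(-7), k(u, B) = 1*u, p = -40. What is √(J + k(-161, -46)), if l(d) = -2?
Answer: I*√383 ≈ 19.57*I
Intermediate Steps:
k(u, B) = u
J = -222 (J = -40 + 91*(-2) = -40 - 182 = -222)
√(J + k(-161, -46)) = √(-222 - 161) = √(-383) = I*√383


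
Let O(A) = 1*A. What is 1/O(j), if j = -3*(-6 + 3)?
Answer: ⅑ ≈ 0.11111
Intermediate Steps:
j = 9 (j = -3*(-3) = 9)
O(A) = A
1/O(j) = 1/9 = ⅑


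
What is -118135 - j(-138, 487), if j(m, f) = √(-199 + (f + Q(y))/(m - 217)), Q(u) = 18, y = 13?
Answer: -118135 - I*√1010330/71 ≈ -1.1814e+5 - 14.157*I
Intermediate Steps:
j(m, f) = √(-199 + (18 + f)/(-217 + m)) (j(m, f) = √(-199 + (f + 18)/(m - 217)) = √(-199 + (18 + f)/(-217 + m)))
-118135 - j(-138, 487) = -118135 - √((43201 + 487 - 199*(-138))/(-217 - 138)) = -118135 - √((43201 + 487 + 27462)/(-355)) = -118135 - √(-1/355*71150) = -118135 - √(-14230/71) = -118135 - I*√1010330/71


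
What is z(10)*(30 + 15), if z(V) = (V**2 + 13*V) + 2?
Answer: 10440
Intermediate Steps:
z(V) = 2 + V**2 + 13*V
z(10)*(30 + 15) = (2 + 10**2 + 13*10)*(30 + 15) = (2 + 100 + 130)*45 = 232*45 = 10440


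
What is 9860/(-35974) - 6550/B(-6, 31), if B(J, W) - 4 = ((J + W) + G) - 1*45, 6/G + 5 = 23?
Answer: 353212840/845389 ≈ 417.81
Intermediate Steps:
G = 1/3 (G = 6/(-5 + 23) = 6/18 = 6*(1/18) = 1/3 ≈ 0.33333)
B(J, W) = -122/3 + J + W (B(J, W) = 4 + (((J + W) + 1/3) - 1*45) = 4 + ((1/3 + J + W) - 45) = 4 + (-134/3 + J + W) = -122/3 + J + W)
9860/(-35974) - 6550/B(-6, 31) = 9860/(-35974) - 6550/(-122/3 - 6 + 31) = 9860*(-1/35974) - 6550/(-47/3) = -4930/17987 - 6550*(-3/47) = -4930/17987 + 19650/47 = 353212840/845389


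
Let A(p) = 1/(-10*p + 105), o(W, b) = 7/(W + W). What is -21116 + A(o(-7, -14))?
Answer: -2322759/110 ≈ -21116.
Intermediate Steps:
o(W, b) = 7/(2*W) (o(W, b) = 7/((2*W)) = 7*(1/(2*W)) = 7/(2*W))
A(p) = 1/(105 - 10*p)
-21116 + A(o(-7, -14)) = -21116 - 1/(-105 + 10*((7/2)/(-7))) = -21116 - 1/(-105 + 10*((7/2)*(-⅐))) = -21116 - 1/(-105 + 10*(-½)) = -21116 - 1/(-105 - 5) = -21116 - 1/(-110) = -21116 - 1*(-1/110) = -21116 + 1/110 = -2322759/110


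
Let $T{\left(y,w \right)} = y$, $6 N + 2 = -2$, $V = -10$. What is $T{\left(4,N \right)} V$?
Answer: $-40$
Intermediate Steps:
$N = - \frac{2}{3}$ ($N = - \frac{1}{3} + \frac{1}{6} \left(-2\right) = - \frac{1}{3} - \frac{1}{3} = - \frac{2}{3} \approx -0.66667$)
$T{\left(4,N \right)} V = 4 \left(-10\right) = -40$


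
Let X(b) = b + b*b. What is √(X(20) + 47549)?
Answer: √47969 ≈ 219.02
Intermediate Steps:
X(b) = b + b²
√(X(20) + 47549) = √(20*(1 + 20) + 47549) = √(20*21 + 47549) = √(420 + 47549) = √47969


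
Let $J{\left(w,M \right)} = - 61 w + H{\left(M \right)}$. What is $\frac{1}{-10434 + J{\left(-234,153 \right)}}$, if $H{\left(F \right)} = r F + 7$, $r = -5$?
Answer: $\frac{1}{3082} \approx 0.00032446$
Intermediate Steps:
$H{\left(F \right)} = 7 - 5 F$ ($H{\left(F \right)} = - 5 F + 7 = 7 - 5 F$)
$J{\left(w,M \right)} = 7 - 61 w - 5 M$ ($J{\left(w,M \right)} = - 61 w - \left(-7 + 5 M\right) = 7 - 61 w - 5 M$)
$\frac{1}{-10434 + J{\left(-234,153 \right)}} = \frac{1}{-10434 - -13516} = \frac{1}{-10434 + \left(7 + 14274 - 765\right)} = \frac{1}{-10434 + 13516} = \frac{1}{3082}$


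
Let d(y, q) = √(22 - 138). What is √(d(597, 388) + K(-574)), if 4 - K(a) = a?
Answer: √(578 + 2*I*√29) ≈ 24.043 + 0.224*I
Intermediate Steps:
K(a) = 4 - a
d(y, q) = 2*I*√29 (d(y, q) = √(-116) = 2*I*√29)
√(d(597, 388) + K(-574)) = √(2*I*√29 + (4 - 1*(-574))) = √(2*I*√29 + (4 + 574)) = √(2*I*√29 + 578) = √(578 + 2*I*√29)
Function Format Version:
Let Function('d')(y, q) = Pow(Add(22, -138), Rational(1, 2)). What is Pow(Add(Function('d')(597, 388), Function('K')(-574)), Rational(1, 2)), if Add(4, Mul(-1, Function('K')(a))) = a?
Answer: Pow(Add(578, Mul(2, I, Pow(29, Rational(1, 2)))), Rational(1, 2)) ≈ Add(24.043, Mul(0.2240, I))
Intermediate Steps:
Function('K')(a) = Add(4, Mul(-1, a))
Function('d')(y, q) = Mul(2, I, Pow(29, Rational(1, 2))) (Function('d')(y, q) = Pow(-116, Rational(1, 2)) = Mul(2, I, Pow(29, Rational(1, 2))))
Pow(Add(Function('d')(597, 388), Function('K')(-574)), Rational(1, 2)) = Pow(Add(Mul(2, I, Pow(29, Rational(1, 2))), Add(4, Mul(-1, -574))), Rational(1, 2)) = Pow(Add(Mul(2, I, Pow(29, Rational(1, 2))), Add(4, 574)), Rational(1, 2)) = Pow(Add(Mul(2, I, Pow(29, Rational(1, 2))), 578), Rational(1, 2)) = Pow(Add(578, Mul(2, I, Pow(29, Rational(1, 2)))), Rational(1, 2))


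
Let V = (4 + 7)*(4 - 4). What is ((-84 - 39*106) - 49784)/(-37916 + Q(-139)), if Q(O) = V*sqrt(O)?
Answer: 27001/18958 ≈ 1.4243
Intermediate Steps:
V = 0 (V = 11*0 = 0)
Q(O) = 0 (Q(O) = 0*sqrt(O) = 0)
((-84 - 39*106) - 49784)/(-37916 + Q(-139)) = ((-84 - 39*106) - 49784)/(-37916 + 0) = ((-84 - 4134) - 49784)/(-37916) = (-4218 - 49784)*(-1/37916) = -54002*(-1/37916) = 27001/18958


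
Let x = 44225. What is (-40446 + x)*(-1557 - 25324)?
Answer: -101583299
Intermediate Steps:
(-40446 + x)*(-1557 - 25324) = (-40446 + 44225)*(-1557 - 25324) = 3779*(-26881) = -101583299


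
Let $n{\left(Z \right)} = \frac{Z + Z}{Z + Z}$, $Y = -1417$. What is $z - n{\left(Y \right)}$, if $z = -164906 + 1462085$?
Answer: $1297178$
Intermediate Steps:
$z = 1297179$
$n{\left(Z \right)} = 1$ ($n{\left(Z \right)} = \frac{2 Z}{2 Z} = 2 Z \frac{1}{2 Z} = 1$)
$z - n{\left(Y \right)} = 1297179 - 1 = 1297178$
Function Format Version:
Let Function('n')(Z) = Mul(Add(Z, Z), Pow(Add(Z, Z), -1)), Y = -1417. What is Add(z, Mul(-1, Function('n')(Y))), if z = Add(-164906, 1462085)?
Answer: 1297178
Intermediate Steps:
z = 1297179
Function('n')(Z) = 1 (Function('n')(Z) = Mul(Mul(2, Z), Pow(Mul(2, Z), -1)) = Mul(Mul(2, Z), Mul(Rational(1, 2), Pow(Z, -1))) = 1)
Add(z, Mul(-1, Function('n')(Y))) = Add(1297179, Mul(-1, 1)) = Add(1297179, -1) = 1297178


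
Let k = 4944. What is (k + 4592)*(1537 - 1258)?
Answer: 2660544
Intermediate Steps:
(k + 4592)*(1537 - 1258) = (4944 + 4592)*(1537 - 1258) = 9536*279 = 2660544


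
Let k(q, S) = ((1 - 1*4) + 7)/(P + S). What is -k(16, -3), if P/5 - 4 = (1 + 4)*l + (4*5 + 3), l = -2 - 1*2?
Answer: -⅛ ≈ -0.12500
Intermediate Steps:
l = -4 (l = -2 - 2 = -4)
P = 35 (P = 20 + 5*((1 + 4)*(-4) + (4*5 + 3)) = 20 + 5*(5*(-4) + (20 + 3)) = 20 + 5*(-20 + 23) = 20 + 5*3 = 20 + 15 = 35)
k(q, S) = 4/(35 + S) (k(q, S) = ((1 - 1*4) + 7)/(35 + S) = ((1 - 4) + 7)/(35 + S) = (-3 + 7)/(35 + S) = 4/(35 + S))
-k(16, -3) = -4/(35 - 3) = -4/32 = -1*⅛ = -⅛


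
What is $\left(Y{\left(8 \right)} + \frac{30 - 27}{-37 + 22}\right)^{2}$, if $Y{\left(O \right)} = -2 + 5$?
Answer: $\frac{196}{25} \approx 7.84$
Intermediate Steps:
$Y{\left(O \right)} = 3$
$\left(Y{\left(8 \right)} + \frac{30 - 27}{-37 + 22}\right)^{2} = \left(3 + \frac{30 - 27}{-37 + 22}\right)^{2} = \left(3 + \frac{3}{-15}\right)^{2} = \left(3 + 3 \left(- \frac{1}{15}\right)\right)^{2} = \left(3 - \frac{1}{5}\right)^{2} = \left(\frac{14}{5}\right)^{2} = \frac{196}{25}$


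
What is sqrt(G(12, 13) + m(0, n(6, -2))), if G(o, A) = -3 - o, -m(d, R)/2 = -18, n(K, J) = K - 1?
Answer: sqrt(21) ≈ 4.5826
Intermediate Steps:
n(K, J) = -1 + K
m(d, R) = 36 (m(d, R) = -2*(-18) = 36)
sqrt(G(12, 13) + m(0, n(6, -2))) = sqrt((-3 - 1*12) + 36) = sqrt((-3 - 12) + 36) = sqrt(-15 + 36) = sqrt(21)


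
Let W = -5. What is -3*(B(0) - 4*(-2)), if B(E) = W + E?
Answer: -9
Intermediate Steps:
B(E) = -5 + E
-3*(B(0) - 4*(-2)) = -3*((-5 + 0) - 4*(-2)) = -3*(-5 + 8) = -3*3 = -9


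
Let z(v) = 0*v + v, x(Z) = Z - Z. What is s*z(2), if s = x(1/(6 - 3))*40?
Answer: 0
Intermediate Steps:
x(Z) = 0
z(v) = v (z(v) = 0 + v = v)
s = 0 (s = 0*40 = 0)
s*z(2) = 0*2 = 0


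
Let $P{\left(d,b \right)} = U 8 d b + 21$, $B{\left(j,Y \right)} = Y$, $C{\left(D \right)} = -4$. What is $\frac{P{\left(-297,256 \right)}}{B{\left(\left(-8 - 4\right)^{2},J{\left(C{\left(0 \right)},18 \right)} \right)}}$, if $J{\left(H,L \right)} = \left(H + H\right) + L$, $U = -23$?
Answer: $\frac{13989909}{10} \approx 1.399 \cdot 10^{6}$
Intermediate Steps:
$J{\left(H,L \right)} = L + 2 H$ ($J{\left(H,L \right)} = 2 H + L = L + 2 H$)
$P{\left(d,b \right)} = 21 - 184 b d$ ($P{\left(d,b \right)} = \left(-23\right) 8 d b + 21 = - 184 d b + 21 = - 184 b d + 21 = 21 - 184 b d$)
$\frac{P{\left(-297,256 \right)}}{B{\left(\left(-8 - 4\right)^{2},J{\left(C{\left(0 \right)},18 \right)} \right)}} = \frac{21 - 47104 \left(-297\right)}{18 + 2 \left(-4\right)} = \frac{21 + 13989888}{18 - 8} = \frac{13989909}{10}$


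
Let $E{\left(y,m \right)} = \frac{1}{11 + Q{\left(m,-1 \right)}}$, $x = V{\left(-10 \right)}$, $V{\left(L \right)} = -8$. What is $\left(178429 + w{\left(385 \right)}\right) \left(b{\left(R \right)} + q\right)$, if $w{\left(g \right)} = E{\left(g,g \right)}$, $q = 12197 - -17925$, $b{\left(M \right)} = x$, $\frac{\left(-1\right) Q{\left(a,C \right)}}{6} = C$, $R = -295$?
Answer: $\frac{91344615516}{17} \approx 5.3732 \cdot 10^{9}$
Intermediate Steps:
$Q{\left(a,C \right)} = - 6 C$
$x = -8$
$b{\left(M \right)} = -8$
$q = 30122$ ($q = 12197 + 17925 = 30122$)
$E{\left(y,m \right)} = \frac{1}{17}$ ($E{\left(y,m \right)} = \frac{1}{11 - -6} = \frac{1}{11 + 6} = \frac{1}{17}$)
$w{\left(g \right)} = \frac{1}{17}$
$\left(178429 + w{\left(385 \right)}\right) \left(b{\left(R \right)} + q\right) = \left(178429 + \frac{1}{17}\right) \left(-8 + 30122\right) = \frac{3033294}{17} \cdot 30114 = \frac{91344615516}{17}$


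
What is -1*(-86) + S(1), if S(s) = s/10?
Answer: 861/10 ≈ 86.100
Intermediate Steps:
S(s) = s/10 (S(s) = s*(1/10) = s/10)
-1*(-86) + S(1) = -1*(-86) + (1/10)*1 = 86 + 1/10 = 861/10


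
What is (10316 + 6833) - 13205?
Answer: 3944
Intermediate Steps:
(10316 + 6833) - 13205 = 17149 - 13205 = 3944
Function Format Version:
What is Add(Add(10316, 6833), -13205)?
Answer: 3944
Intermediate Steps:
Add(Add(10316, 6833), -13205) = Add(17149, -13205) = 3944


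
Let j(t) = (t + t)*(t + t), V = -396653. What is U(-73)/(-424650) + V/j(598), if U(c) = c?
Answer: -84167138041/303713077200 ≈ -0.27713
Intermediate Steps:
j(t) = 4*t**2 (j(t) = (2*t)*(2*t) = 4*t**2)
U(-73)/(-424650) + V/j(598) = -73/(-424650) - 396653/(4*598**2) = -73*(-1/424650) - 396653/(4*357604) = 73/424650 - 396653/1430416 = -84167138041/303713077200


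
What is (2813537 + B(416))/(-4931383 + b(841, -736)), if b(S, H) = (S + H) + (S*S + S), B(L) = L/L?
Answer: -200967/301654 ≈ -0.66622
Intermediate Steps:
B(L) = 1
b(S, H) = H + S² + 2*S (b(S, H) = (H + S) + (S² + S) = (H + S) + (S + S²) = H + S² + 2*S)
(2813537 + B(416))/(-4931383 + b(841, -736)) = (2813537 + 1)/(-4931383 + (-736 + 841² + 2*841)) = 2813538/(-4931383 + (-736 + 707281 + 1682)) = 2813538/(-4931383 + 708227) = 2813538/(-4223156) = 2813538*(-1/4223156) = -200967/301654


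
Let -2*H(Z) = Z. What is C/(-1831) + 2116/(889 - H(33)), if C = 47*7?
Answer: 7152973/3315941 ≈ 2.1571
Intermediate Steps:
H(Z) = -Z/2
C = 329
C/(-1831) + 2116/(889 - H(33)) = 329/(-1831) + 2116/(889 - (-1)*33/2) = 329*(-1/1831) + 2116/(889 - 1*(-33/2)) = -329/1831 + 2116/(889 + 33/2) = -329/1831 + 2116/(1811/2) = -329/1831 + 2116*(2/1811) = -329/1831 + 4232/1811 = 7152973/3315941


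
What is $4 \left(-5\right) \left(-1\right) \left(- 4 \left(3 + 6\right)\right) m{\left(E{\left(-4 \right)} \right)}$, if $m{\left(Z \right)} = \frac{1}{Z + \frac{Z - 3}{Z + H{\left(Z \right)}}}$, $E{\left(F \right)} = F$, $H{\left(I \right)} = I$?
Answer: $\frac{1152}{5} \approx 230.4$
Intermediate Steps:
$m{\left(Z \right)} = \frac{1}{Z + \frac{-3 + Z}{2 Z}}$ ($m{\left(Z \right)} = \frac{1}{Z + \frac{Z - 3}{Z + Z}} = \frac{1}{Z + \frac{-3 + Z}{2 Z}}$)
$4 \left(-5\right) \left(-1\right) \left(- 4 \left(3 + 6\right)\right) m{\left(E{\left(-4 \right)} \right)} = 4 \left(-5\right) \left(-1\right) \left(- 4 \left(3 + 6\right)\right) 2 \left(-4\right) \frac{1}{-3 - 4 + 2 \left(-4\right)^{2}} = \left(-20\right) \left(-1\right) \left(\left(-4\right) 9\right) 2 \left(-4\right) \frac{1}{-3 - 4 + 2 \cdot 16} = 20 \left(-36\right) 2 \left(-4\right) \frac{1}{-3 - 4 + 32} = - 720 \cdot 2 \left(-4\right) \frac{1}{25} = \left(-720\right) \left(- \frac{8}{25}\right) = \frac{1152}{5}$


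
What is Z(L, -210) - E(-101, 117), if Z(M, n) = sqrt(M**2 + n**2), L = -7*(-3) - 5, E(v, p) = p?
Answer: -117 + 2*sqrt(11089) ≈ 93.609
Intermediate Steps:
L = 16 (L = 21 - 5 = 16)
Z(L, -210) - E(-101, 117) = sqrt(16**2 + (-210)**2) - 1*117 = sqrt(256 + 44100) - 117 = sqrt(44356) - 117 = 2*sqrt(11089) - 117 = -117 + 2*sqrt(11089)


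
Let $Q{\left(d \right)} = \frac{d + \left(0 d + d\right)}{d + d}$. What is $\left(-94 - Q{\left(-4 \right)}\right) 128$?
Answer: $-12160$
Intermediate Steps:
$Q{\left(d \right)} = 1$ ($Q{\left(d \right)} = \frac{d + \left(0 + d\right)}{2 d} = \left(d + d\right) \frac{1}{2 d} = 2 d \frac{1}{2 d} = 1$)
$\left(-94 - Q{\left(-4 \right)}\right) 128 = \left(-94 - 1\right) 128 = \left(-95\right) 128 = -12160$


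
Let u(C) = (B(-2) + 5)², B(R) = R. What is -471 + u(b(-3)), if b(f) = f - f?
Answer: -462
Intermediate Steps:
b(f) = 0
u(C) = 9 (u(C) = (-2 + 5)² = 3² = 9)
-471 + u(b(-3)) = -471 + 9 = -462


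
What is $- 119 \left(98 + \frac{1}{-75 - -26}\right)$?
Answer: $- \frac{81617}{7} \approx -11660.0$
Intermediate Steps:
$- 119 \left(98 + \frac{1}{-75 - -26}\right) = - 119 \left(98 + \frac{1}{-75 + 26}\right) = - 119 \left(98 + \frac{1}{-49}\right) = - 119 \left(98 - \frac{1}{49}\right) = \left(-119\right) \frac{4801}{49} = - \frac{81617}{7}$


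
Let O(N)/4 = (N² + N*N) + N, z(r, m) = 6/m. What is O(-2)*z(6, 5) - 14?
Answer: 74/5 ≈ 14.800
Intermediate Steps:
O(N) = 4*N + 8*N² (O(N) = 4*((N² + N*N) + N) = 4*((N² + N²) + N) = 4*(2*N² + N) = 4*(N + 2*N²) = 4*N + 8*N²)
O(-2)*z(6, 5) - 14 = (4*(-2)*(1 + 2*(-2)))*(6/5) - 14 = (4*(-2)*(1 - 4))*(6*(⅕)) - 14 = (4*(-2)*(-3))*(6/5) - 14 = 24*(6/5) - 14 = 144/5 - 14 = 74/5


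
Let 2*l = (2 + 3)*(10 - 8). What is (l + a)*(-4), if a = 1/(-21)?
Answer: -416/21 ≈ -19.810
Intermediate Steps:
a = -1/21 ≈ -0.047619
l = 5 (l = ((2 + 3)*(10 - 8))/2 = (5*2)/2 = (½)*10 = 5)
(l + a)*(-4) = (5 - 1/21)*(-4) = (104/21)*(-4) = -416/21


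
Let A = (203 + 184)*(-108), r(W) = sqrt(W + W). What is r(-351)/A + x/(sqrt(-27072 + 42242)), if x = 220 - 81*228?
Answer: -9124*sqrt(15170)/7585 - I*sqrt(78)/13932 ≈ -148.16 - 0.00063392*I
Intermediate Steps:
r(W) = sqrt(2)*sqrt(W) (r(W) = sqrt(2*W) = sqrt(2)*sqrt(W))
A = -41796 (A = 387*(-108) = -41796)
x = -18248 (x = 220 - 18468 = -18248)
r(-351)/A + x/(sqrt(-27072 + 42242)) = (sqrt(2)*sqrt(-351))/(-41796) - 18248/sqrt(-27072 + 42242) = (sqrt(2)*(3*I*sqrt(39)))*(-1/41796) - 18248*sqrt(15170)/15170 = (3*I*sqrt(78))*(-1/41796) - 9124*sqrt(15170)/7585 = -I*sqrt(78)/13932 - 9124*sqrt(15170)/7585 = -9124*sqrt(15170)/7585 - I*sqrt(78)/13932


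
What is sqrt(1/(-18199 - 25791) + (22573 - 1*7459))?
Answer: sqrt(29247405147410)/43990 ≈ 122.94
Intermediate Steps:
sqrt(1/(-18199 - 25791) + (22573 - 1*7459)) = sqrt(1/(-43990) + (22573 - 7459)) = sqrt(-1/43990 + 15114) = sqrt(664864859/43990) = sqrt(29247405147410)/43990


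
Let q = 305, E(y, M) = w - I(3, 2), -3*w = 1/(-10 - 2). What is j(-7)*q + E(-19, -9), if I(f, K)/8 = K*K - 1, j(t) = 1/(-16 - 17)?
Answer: -13153/396 ≈ -33.215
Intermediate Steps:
w = 1/36 (w = -1/(3*(-10 - 2)) = -⅓/(-12) = -⅓*(-1/12) = 1/36 ≈ 0.027778)
j(t) = -1/33 (j(t) = 1/(-33) = -1/33)
I(f, K) = -8 + 8*K² (I(f, K) = 8*(K*K - 1) = 8*(K² - 1) = 8*(-1 + K²) = -8 + 8*K²)
E(y, M) = -863/36 (E(y, M) = 1/36 - (-8 + 8*2²) = 1/36 - (-8 + 8*4) = 1/36 - (-8 + 32) = 1/36 - 1*24 = 1/36 - 24 = -863/36)
j(-7)*q + E(-19, -9) = -1/33*305 - 863/36 = -305/33 - 863/36 = -13153/396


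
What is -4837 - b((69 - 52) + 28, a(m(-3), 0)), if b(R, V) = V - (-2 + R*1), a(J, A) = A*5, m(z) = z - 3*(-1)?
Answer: -4794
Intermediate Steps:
m(z) = 3 + z (m(z) = z + 3 = 3 + z)
a(J, A) = 5*A
b(R, V) = 2 + V - R (b(R, V) = V - (-2 + R) = V + (2 - R) = 2 + V - R)
-4837 - b((69 - 52) + 28, a(m(-3), 0)) = -4837 - (2 + 5*0 - ((69 - 52) + 28)) = -4837 - (2 + 0 - (17 + 28)) = -4837 - (2 + 0 - 1*45) = -4837 - (2 + 0 - 45) = -4837 - 1*(-43) = -4837 + 43 = -4794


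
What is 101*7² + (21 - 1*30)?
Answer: 4940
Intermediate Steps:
101*7² + (21 - 1*30) = 101*49 + (21 - 30) = 4949 - 9 = 4940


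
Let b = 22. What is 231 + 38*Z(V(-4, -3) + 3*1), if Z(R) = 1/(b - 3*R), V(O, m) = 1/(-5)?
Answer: 7949/34 ≈ 233.79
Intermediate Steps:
V(O, m) = -⅕
Z(R) = 1/(22 - 3*R)
231 + 38*Z(V(-4, -3) + 3*1) = 231 + 38*(-1/(-22 + 3*(-⅕ + 3*1))) = 231 + 38*(-1/(-22 + 3*(-⅕ + 3))) = 231 + 38*(-1/(-22 + 3*(14/5))) = 231 + 38*(-1/(-22 + 42/5)) = 231 + 38*(-1/(-68/5)) = 231 + 38*(-1*(-5/68)) = 231 + 38*(5/68) = 231 + 95/34 = 7949/34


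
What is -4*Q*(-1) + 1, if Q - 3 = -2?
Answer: 5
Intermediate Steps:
Q = 1 (Q = 3 - 2 = 1)
-4*Q*(-1) + 1 = -4*1*(-1) + 1 = -4*(-1) + 1 = 4 + 1 = 5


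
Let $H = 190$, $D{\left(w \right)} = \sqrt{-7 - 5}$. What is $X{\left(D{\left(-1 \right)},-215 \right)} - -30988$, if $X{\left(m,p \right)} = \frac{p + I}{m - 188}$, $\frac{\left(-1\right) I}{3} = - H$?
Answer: $\frac{273886247}{8839} - \frac{355 i \sqrt{3}}{17678} \approx 30986.0 - 0.034782 i$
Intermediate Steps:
$D{\left(w \right)} = 2 i \sqrt{3}$ ($D{\left(w \right)} = \sqrt{-12} = 2 i \sqrt{3}$)
$I = 570$ ($I = - 3 \left(\left(-1\right) 190\right) = \left(-3\right) \left(-190\right) = 570$)
$X{\left(m,p \right)} = \frac{570 + p}{-188 + m}$ ($X{\left(m,p \right)} = \frac{p + 570}{m - 188} = \frac{570 + p}{-188 + m}$)
$X{\left(D{\left(-1 \right)},-215 \right)} - -30988 = \frac{570 - 215}{-188 + 2 i \sqrt{3}} - -30988 = \frac{1}{-188 + 2 i \sqrt{3}} \cdot 355 + 30988 = \frac{355}{-188 + 2 i \sqrt{3}} + 30988 = 30988 + \frac{355}{-188 + 2 i \sqrt{3}}$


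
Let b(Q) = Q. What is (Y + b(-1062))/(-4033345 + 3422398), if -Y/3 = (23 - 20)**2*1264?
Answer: 3910/67883 ≈ 0.057599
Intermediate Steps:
Y = -34128 (Y = -3*(23 - 20)**2*1264 = -3*3**2*1264 = -27*1264 = -3*11376 = -34128)
(Y + b(-1062))/(-4033345 + 3422398) = (-34128 - 1062)/(-4033345 + 3422398) = -35190/(-610947) = -35190*(-1/610947) = 3910/67883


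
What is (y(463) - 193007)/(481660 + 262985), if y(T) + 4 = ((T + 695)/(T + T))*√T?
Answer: -64337/248215 + 193*√463/114923545 ≈ -0.25916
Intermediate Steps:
y(T) = -4 + (695 + T)/(2*√T) (y(T) = -4 + ((T + 695)/(T + T))*√T = -4 + ((695 + T)/((2*T)))*√T = -4 + ((695 + T)*(1/(2*T)))*√T = -4 + ((695 + T)/(2*T))*√T = -4 + (695 + T)/(2*√T))
(y(463) - 193007)/(481660 + 262985) = ((695 + 463 - 8*√463)/(2*√463) - 193007)/(481660 + 262985) = ((√463/463)*(1158 - 8*√463)/2 - 193007)/744645 = (√463*(1158 - 8*√463)/926 - 193007)*(1/744645) = (-193007 + √463*(1158 - 8*√463)/926)*(1/744645) = -193007/744645 + √463*(1158 - 8*√463)/689541270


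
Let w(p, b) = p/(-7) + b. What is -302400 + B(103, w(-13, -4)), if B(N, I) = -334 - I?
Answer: -2119123/7 ≈ -3.0273e+5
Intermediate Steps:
w(p, b) = b - p/7 (w(p, b) = p*(-⅐) + b = -p/7 + b = b - p/7)
-302400 + B(103, w(-13, -4)) = -302400 + (-334 - (-4 - ⅐*(-13))) = -302400 + (-334 - (-4 + 13/7)) = -302400 + (-334 - 1*(-15/7)) = -302400 + (-334 + 15/7) = -302400 - 2323/7 = -2119123/7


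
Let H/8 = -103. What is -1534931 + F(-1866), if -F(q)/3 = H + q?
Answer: -1526861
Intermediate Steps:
H = -824 (H = 8*(-103) = -824)
F(q) = 2472 - 3*q (F(q) = -3*(-824 + q) = 2472 - 3*q)
-1534931 + F(-1866) = -1534931 + (2472 - 3*(-1866)) = -1534931 + (2472 + 5598) = -1534931 + 8070 = -1526861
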